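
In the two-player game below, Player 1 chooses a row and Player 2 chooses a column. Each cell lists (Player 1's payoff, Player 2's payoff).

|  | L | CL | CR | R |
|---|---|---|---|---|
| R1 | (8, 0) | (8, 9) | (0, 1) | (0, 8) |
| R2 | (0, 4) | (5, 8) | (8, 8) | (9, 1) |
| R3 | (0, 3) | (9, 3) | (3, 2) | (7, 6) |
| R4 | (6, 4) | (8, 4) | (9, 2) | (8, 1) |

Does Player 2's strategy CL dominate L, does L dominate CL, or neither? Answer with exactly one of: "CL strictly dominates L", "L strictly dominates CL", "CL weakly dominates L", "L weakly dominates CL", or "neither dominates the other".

CL weakly dominates L

Compare CL to L across each opponent action: R1: 9>0, R2: 8>4, R3: 3=3, R4: 4=4.
CL is at least as good everywhere and strictly better somewhere (tied only at R3, R4), so CL weakly but not strictly dominates L.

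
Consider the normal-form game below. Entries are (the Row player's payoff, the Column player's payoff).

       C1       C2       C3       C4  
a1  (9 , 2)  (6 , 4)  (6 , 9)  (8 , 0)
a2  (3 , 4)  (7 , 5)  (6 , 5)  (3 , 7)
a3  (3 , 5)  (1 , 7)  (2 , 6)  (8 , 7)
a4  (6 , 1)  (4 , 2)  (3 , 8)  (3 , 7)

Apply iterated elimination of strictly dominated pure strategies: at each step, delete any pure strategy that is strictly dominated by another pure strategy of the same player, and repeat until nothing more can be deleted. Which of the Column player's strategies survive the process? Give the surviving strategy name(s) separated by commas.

Row a4 is eliminated: a1 beats it against every remaining column (C1: 9>6, C2: 6>4, C3: 6>3, C4: 8>3).
The Column player's strategy C1 is strictly dominated by C2 (a1: 4>2, a2: 5>4, a3: 7>5) and is removed.
Among the remaining strategies, none is strictly dominated by another pure strategy of the same player, so the elimination stops.
Surviving strategies — the Row player: {a1, a2, a3}; the Column player: {C2, C3, C4}.

C2, C3, C4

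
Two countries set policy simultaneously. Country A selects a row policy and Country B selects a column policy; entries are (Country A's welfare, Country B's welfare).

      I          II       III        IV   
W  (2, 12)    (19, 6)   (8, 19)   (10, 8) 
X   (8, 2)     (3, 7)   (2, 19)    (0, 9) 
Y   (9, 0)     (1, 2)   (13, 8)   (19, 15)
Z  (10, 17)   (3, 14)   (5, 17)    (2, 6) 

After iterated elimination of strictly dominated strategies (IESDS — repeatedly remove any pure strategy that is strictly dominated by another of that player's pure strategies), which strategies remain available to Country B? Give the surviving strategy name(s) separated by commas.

I, III, IV

Country B's strategy II is strictly dominated by III (W: 19>6, X: 19>7, Y: 8>2, Z: 17>14) and is removed.
Country A's strategy W is strictly dominated by Y (I: 9>2, III: 13>8, IV: 19>10) and is removed.
Row X is eliminated: Y beats it against every remaining column (I: 9>8, III: 13>2, IV: 19>0).
Among the remaining strategies, none is strictly dominated by another pure strategy of the same player, so the elimination stops.
Surviving strategies — Country A: {Y, Z}; Country B: {I, III, IV}.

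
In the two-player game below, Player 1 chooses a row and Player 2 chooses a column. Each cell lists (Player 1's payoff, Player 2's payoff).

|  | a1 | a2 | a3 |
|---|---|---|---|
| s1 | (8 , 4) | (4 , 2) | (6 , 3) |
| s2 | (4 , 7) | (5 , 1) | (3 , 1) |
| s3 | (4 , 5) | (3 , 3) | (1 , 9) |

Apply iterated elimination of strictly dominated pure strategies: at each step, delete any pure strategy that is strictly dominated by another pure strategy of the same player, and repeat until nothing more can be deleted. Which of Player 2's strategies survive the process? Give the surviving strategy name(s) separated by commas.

For Player 1, s1 strictly dominates s3 on the remaining columns (a1: 8>4, a2: 4>3, a3: 6>1); eliminate s3.
For Player 2, a1 strictly dominates a2 on the remaining rows (s1: 4>2, s2: 7>1); eliminate a2.
Player 1's strategy s2 is strictly dominated by s1 (a1: 8>4, a3: 6>3) and is removed.
For Player 2, a1 strictly dominates a3 on the remaining rows (s1: 4>3); eliminate a3.
Among the remaining strategies, none is strictly dominated by another pure strategy of the same player, so the elimination stops.
Surviving strategies — Player 1: {s1}; Player 2: {a1}.

a1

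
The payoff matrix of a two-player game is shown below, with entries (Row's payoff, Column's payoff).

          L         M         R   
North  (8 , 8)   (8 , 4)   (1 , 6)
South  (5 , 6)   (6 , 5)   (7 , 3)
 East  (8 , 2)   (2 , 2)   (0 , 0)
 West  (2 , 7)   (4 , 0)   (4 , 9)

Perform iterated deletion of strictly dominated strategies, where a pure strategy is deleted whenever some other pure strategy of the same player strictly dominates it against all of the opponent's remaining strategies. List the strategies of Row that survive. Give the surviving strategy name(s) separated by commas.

Row's strategy West is strictly dominated by South (L: 5>2, M: 6>4, R: 7>4) and is removed.
Column R is eliminated: L beats it against every remaining row (North: 8>6, South: 6>3, East: 2>0).
Row's strategy South is strictly dominated by North (L: 8>5, M: 8>6) and is removed.
Among the remaining strategies, none is strictly dominated by another pure strategy of the same player, so the elimination stops.
Surviving strategies — Row: {North, East}; Column: {L, M}.

North, East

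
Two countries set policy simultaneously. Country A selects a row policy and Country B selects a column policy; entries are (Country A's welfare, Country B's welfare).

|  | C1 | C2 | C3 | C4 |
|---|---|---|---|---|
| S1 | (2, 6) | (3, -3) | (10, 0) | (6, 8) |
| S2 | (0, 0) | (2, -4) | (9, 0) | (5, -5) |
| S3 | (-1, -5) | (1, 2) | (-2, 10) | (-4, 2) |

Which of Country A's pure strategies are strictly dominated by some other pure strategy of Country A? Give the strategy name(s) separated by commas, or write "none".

S2, S3

S1 is not dominated — it holds its own against S2 at C1 (2>0); S3 at C1 (2>-1).
S1 strictly dominates S2 — C1: 2>0, C2: 3>2, C3: 10>9, C4: 6>5.
S3 is strictly dominated by S1 (C1: 2>-1, C2: 3>1, C3: 10>-2, C4: 6>-4).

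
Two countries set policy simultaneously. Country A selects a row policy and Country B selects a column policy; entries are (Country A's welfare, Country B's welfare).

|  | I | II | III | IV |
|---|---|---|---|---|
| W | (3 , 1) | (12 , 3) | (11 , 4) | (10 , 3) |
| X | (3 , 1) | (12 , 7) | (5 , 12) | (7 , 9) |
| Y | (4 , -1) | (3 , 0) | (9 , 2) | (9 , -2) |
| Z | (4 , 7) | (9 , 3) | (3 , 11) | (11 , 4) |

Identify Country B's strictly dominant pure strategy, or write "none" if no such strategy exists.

III vs I: W: 4>1, X: 12>1, Y: 2>-1, Z: 11>7.
III vs II: W: 4>3, X: 12>7, Y: 2>0, Z: 11>3.
III vs IV: W: 4>3, X: 12>9, Y: 2>-2, Z: 11>4.
III strictly beats every other strategy against every opponent action, so it is strictly dominant.

III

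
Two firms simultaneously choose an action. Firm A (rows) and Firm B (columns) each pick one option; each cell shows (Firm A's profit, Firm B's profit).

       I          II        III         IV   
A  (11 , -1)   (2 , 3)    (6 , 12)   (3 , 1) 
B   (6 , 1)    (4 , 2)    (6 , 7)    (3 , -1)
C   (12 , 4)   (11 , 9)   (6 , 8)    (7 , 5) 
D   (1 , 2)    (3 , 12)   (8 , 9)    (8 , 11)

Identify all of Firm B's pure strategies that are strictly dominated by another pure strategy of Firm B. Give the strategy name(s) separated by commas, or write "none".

II strictly dominates I — A: 3>-1, B: 2>1, C: 9>4, D: 12>2.
II is not dominated — it holds its own against I at A (3>-1); III at C (9>8); IV at A (3>1).
III is not dominated — it holds its own against I at A (12>-1); II at A (12>3); IV at A (12>1).
IV is strictly dominated by II (A: 3>1, B: 2>-1, C: 9>5, D: 12>11).

I, IV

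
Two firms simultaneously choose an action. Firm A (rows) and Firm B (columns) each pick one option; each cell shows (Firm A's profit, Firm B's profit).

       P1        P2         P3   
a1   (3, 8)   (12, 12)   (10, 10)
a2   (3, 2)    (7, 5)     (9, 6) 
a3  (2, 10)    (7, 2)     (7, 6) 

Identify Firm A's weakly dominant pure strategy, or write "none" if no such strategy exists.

a1 vs a2: P1: 3=3, P2: 12>7, P3: 10>9.
a1 vs a3: P1: 3>2, P2: 12>7, P3: 10>7.
a1 is at least as good as every other strategy against every opponent action, so it is weakly dominant.

a1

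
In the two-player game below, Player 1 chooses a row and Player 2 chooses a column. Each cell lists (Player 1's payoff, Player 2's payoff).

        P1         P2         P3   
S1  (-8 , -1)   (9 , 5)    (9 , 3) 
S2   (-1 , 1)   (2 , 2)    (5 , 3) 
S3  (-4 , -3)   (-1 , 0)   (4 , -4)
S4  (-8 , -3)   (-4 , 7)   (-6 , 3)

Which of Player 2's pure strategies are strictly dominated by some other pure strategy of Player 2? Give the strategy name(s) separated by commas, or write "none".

P1

P1: dominated, since P2 does at least as well everywhere (S1: 5>-1, S2: 2>1, S3: 0>-3, S4: 7>-3).
P2: no other strategy beats it everywhere (P1 at S1 (5>-1); P3 at S1 (5>3)).
P3: no other strategy beats it everywhere (P1 at S1 (3>-1); P2 at S2 (3>2)).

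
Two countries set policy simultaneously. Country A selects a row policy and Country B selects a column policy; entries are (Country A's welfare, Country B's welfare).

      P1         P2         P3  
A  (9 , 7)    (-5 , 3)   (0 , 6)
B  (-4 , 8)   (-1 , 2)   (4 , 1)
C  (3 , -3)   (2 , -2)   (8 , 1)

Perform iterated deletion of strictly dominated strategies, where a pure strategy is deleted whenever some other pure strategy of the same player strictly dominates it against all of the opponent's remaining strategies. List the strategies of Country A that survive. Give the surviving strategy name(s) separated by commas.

A, C

Row B is eliminated: C beats it against every remaining column (P1: 3>-4, P2: 2>-1, P3: 8>4).
Column P2 is eliminated: P3 beats it against every remaining row (A: 6>3, C: 1>-2).
Among the remaining strategies, none is strictly dominated by another pure strategy of the same player, so the elimination stops.
Surviving strategies — Country A: {A, C}; Country B: {P1, P3}.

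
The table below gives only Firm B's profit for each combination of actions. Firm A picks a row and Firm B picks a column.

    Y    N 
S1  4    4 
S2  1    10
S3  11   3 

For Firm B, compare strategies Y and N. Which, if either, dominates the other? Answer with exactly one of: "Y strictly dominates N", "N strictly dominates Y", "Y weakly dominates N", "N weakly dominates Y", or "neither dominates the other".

Y's payoffs vs N's, by Firm A's action — S1: 4=4, S2: 1<10, S3: 11>3.
Y does better at S3 but worse at S2; neither strategy dominates the other.

neither dominates the other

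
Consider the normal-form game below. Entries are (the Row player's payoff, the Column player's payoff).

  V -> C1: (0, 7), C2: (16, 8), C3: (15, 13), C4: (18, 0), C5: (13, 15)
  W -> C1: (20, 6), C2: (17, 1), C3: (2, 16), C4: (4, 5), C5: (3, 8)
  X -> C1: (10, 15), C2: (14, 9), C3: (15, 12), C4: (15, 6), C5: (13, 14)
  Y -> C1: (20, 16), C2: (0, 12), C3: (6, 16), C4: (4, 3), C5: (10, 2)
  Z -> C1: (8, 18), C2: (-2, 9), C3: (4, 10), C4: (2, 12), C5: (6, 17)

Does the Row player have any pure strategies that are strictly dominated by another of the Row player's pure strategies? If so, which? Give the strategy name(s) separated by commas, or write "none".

Z

V is not dominated — it holds its own against W at C3 (15>2); X at C2 (16>14); Y at C2 (16>0); Z at C2 (16>-2).
W: no other strategy beats it everywhere (V at C1 (20>0); X at C1 (20>10); Y at C1 (20=20); Z at C1 (20>8)).
X: no other strategy beats it everywhere (V at C1 (10>0); W at C3 (15>2); Y at C2 (14>0); Z at C1 (10>8)).
Nothing dominates Y: V at C1 (20>0); W at C1 (20=20); X at C1 (20>10); Z at C1 (20>8).
Z: dominated, since X does at least as well everywhere (C1: 10>8, C2: 14>-2, C3: 15>4, C4: 15>2, C5: 13>6).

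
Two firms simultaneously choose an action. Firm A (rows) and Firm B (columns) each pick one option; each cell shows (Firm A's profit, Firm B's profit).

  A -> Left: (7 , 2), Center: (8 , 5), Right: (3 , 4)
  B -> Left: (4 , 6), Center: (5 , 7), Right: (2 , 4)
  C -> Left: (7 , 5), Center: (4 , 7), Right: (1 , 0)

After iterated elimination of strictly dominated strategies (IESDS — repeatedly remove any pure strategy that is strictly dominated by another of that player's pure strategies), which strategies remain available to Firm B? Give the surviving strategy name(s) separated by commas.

Center

Firm A's strategy B is strictly dominated by A (Left: 7>4, Center: 8>5, Right: 3>2) and is removed.
Column Left is eliminated: Center beats it against every remaining row (A: 5>2, C: 7>5).
Row C is eliminated: A beats it against every remaining column (Center: 8>4, Right: 3>1).
For Firm B, Center strictly dominates Right on the remaining rows (A: 5>4); eliminate Right.
Among the remaining strategies, none is strictly dominated by another pure strategy of the same player, so the elimination stops.
Surviving strategies — Firm A: {A}; Firm B: {Center}.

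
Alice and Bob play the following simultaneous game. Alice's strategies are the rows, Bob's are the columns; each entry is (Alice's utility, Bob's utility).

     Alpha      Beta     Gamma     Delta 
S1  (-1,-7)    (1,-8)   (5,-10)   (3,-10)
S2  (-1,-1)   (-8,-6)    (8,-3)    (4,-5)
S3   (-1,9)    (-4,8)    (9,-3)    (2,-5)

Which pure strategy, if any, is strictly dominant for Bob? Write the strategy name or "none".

Alpha

Alpha vs Beta: S1: -7>-8, S2: -1>-6, S3: 9>8.
Alpha vs Gamma: S1: -7>-10, S2: -1>-3, S3: 9>-3.
Alpha vs Delta: S1: -7>-10, S2: -1>-5, S3: 9>-5.
Alpha strictly beats every other strategy against every opponent action, so it is strictly dominant.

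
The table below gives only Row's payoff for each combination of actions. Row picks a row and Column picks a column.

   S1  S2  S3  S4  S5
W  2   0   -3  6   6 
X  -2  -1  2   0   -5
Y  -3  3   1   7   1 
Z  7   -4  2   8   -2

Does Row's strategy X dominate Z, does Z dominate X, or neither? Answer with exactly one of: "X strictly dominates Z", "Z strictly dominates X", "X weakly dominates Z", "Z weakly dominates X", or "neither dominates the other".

Compare X to Z across each opponent action: S1: -2<7, S2: -1>-4, S3: 2=2, S4: 0<8, S5: -5<-2.
X does better at S2 but worse at S1, S4, S5; neither strategy dominates the other.

neither dominates the other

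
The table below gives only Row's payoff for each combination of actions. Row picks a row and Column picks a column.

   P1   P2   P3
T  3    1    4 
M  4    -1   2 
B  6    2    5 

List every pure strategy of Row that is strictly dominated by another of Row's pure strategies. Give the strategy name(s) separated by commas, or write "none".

T, M

T: dominated, since B does at least as well everywhere (P1: 6>3, P2: 2>1, P3: 5>4).
M: dominated, since B does at least as well everywhere (P1: 6>4, P2: 2>-1, P3: 5>2).
B: no other strategy beats it everywhere (T at P1 (6>3); M at P1 (6>4)).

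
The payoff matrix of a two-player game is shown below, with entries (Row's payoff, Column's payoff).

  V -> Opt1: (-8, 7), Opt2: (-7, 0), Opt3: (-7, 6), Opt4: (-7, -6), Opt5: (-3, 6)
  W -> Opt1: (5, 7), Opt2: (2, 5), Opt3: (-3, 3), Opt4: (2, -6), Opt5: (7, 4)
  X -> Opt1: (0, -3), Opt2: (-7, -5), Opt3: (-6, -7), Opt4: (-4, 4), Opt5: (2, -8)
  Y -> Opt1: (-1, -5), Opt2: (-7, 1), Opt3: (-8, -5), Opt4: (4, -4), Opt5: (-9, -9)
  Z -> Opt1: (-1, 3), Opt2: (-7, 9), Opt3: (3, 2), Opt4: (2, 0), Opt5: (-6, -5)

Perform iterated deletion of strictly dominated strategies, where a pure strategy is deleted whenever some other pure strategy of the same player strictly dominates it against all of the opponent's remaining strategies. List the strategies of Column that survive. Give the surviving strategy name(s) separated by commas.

For Row, W strictly dominates V on the remaining columns (Opt1: 5>-8, Opt2: 2>-7, Opt3: -3>-7, Opt4: 2>-7, Opt5: 7>-3); eliminate V.
For Row, W strictly dominates X on the remaining columns (Opt1: 5>0, Opt2: 2>-7, Opt3: -3>-6, Opt4: 2>-4, Opt5: 7>2); eliminate X.
Column Opt3 is eliminated: Opt2 beats it against every remaining row (W: 5>3, Y: 1>-5, Z: 9>2).
Column Opt4 is eliminated: Opt2 beats it against every remaining row (W: 5>-6, Y: 1>-4, Z: 9>0).
Row Y is eliminated: W beats it against every remaining column (Opt1: 5>-1, Opt2: 2>-7, Opt5: 7>-9).
Row's strategy Z is strictly dominated by W (Opt1: 5>-1, Opt2: 2>-7, Opt5: 7>-6) and is removed.
For Column, Opt1 strictly dominates Opt2 on the remaining rows (W: 7>5); eliminate Opt2.
For Column, Opt1 strictly dominates Opt5 on the remaining rows (W: 7>4); eliminate Opt5.
Among the remaining strategies, none is strictly dominated by another pure strategy of the same player, so the elimination stops.
Surviving strategies — Row: {W}; Column: {Opt1}.

Opt1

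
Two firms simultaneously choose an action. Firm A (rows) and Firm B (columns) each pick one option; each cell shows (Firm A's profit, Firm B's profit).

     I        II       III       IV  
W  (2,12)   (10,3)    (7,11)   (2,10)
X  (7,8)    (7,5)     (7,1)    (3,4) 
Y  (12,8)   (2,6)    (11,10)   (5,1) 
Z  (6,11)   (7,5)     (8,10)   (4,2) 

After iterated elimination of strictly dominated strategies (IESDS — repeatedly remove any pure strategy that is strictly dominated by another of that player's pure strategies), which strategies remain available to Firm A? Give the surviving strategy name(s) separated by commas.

Y

Column II is eliminated: I beats it against every remaining row (W: 12>3, X: 8>5, Y: 8>6, Z: 11>5).
Row W is eliminated: Y beats it against every remaining column (I: 12>2, III: 11>7, IV: 5>2).
Row X is eliminated: Y beats it against every remaining column (I: 12>7, III: 11>7, IV: 5>3).
For Firm A, Y strictly dominates Z on the remaining columns (I: 12>6, III: 11>8, IV: 5>4); eliminate Z.
Firm B's strategy I is strictly dominated by III (Y: 10>8) and is removed.
For Firm B, III strictly dominates IV on the remaining rows (Y: 10>1); eliminate IV.
Among the remaining strategies, none is strictly dominated by another pure strategy of the same player, so the elimination stops.
Surviving strategies — Firm A: {Y}; Firm B: {III}.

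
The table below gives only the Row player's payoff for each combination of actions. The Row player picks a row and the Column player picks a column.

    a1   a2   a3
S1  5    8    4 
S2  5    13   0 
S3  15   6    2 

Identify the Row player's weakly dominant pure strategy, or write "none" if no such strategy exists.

none

S1 fails to dominate S2 at a2 (8<13).
S2 fails to dominate S1 at a3 (0<4).
S3 fails to dominate S1 at a2 (6<8).
No single strategy dominates all the others.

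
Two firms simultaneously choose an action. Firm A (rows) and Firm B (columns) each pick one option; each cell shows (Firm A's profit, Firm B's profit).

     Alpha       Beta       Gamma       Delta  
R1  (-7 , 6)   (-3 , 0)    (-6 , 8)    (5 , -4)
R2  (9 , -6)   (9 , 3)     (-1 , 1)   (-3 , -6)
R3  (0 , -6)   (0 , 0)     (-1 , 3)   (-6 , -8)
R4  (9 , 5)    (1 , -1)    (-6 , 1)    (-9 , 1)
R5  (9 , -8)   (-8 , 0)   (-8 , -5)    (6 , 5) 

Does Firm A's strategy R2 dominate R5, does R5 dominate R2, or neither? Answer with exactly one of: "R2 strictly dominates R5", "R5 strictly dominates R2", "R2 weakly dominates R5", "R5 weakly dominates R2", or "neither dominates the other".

neither dominates the other

R2's payoffs vs R5's, by Firm B's action — Alpha: 9=9, Beta: 9>-8, Gamma: -1>-8, Delta: -3<6.
R2 does better at Beta, Gamma but worse at Delta; neither strategy dominates the other.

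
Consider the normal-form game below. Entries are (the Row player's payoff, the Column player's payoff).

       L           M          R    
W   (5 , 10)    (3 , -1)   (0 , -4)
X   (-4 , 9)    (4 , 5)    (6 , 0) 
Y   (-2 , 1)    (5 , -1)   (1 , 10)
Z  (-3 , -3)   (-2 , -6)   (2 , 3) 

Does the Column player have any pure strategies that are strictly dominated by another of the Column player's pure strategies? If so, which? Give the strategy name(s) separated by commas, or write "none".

M

Nothing dominates L: M at W (10>-1); R at W (10>-4).
L strictly dominates M — W: 10>-1, X: 9>5, Y: 1>-1, Z: -3>-6.
Nothing dominates R: L at Y (10>1); M at Y (10>-1).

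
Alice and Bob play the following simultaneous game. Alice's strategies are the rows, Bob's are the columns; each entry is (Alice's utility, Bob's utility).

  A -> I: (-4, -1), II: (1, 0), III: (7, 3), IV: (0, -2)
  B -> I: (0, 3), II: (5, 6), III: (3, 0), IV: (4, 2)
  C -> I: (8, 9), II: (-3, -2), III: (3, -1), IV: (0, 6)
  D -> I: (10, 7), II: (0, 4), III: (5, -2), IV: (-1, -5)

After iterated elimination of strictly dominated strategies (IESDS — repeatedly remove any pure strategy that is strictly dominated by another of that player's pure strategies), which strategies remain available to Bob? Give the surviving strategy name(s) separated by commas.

Column IV is eliminated: I beats it against every remaining row (A: -1>-2, B: 3>2, C: 9>6, D: 7>-5).
Alice's strategy C is strictly dominated by D (I: 10>8, II: 0>-3, III: 5>3) and is removed.
Among the remaining strategies, none is strictly dominated by another pure strategy of the same player, so the elimination stops.
Surviving strategies — Alice: {A, B, D}; Bob: {I, II, III}.

I, II, III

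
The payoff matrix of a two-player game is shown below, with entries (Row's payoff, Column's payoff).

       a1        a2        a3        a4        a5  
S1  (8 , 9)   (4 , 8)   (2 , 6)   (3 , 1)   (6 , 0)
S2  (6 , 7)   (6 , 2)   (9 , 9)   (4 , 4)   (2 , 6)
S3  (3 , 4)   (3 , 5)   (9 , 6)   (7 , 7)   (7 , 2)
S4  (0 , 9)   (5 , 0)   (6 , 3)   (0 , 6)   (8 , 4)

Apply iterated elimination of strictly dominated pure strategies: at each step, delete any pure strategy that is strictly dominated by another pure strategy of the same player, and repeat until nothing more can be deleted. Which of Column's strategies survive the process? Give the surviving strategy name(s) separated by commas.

a1, a2, a3, a4

For Column, a1 strictly dominates a5 on the remaining rows (S1: 9>0, S2: 7>6, S3: 4>2, S4: 9>4); eliminate a5.
Row's strategy S4 is strictly dominated by S2 (a1: 6>0, a2: 6>5, a3: 9>6, a4: 4>0) and is removed.
Among the remaining strategies, none is strictly dominated by another pure strategy of the same player, so the elimination stops.
Surviving strategies — Row: {S1, S2, S3}; Column: {a1, a2, a3, a4}.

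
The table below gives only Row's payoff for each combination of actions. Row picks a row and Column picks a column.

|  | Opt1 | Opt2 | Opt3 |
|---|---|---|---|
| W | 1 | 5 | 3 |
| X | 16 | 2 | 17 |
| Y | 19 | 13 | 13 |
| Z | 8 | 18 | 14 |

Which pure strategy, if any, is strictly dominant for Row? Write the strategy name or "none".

none

W fails to dominate X at Opt1 (1<16).
X fails to dominate W at Opt2 (2<5).
Y fails to dominate X at Opt3 (13<17).
Z fails to dominate X at Opt1 (8<16).
No single strategy dominates all the others.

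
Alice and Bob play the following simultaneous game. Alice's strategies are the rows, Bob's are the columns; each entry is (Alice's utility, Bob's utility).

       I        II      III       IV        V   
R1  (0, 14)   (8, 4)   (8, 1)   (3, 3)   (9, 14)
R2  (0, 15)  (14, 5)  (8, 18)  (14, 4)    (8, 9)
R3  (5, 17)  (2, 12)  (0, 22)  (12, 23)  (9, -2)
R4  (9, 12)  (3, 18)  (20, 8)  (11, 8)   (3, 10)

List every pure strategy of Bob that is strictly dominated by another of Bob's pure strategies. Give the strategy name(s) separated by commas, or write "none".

none

I: no other strategy beats it everywhere (II at R1 (14>4); III at R1 (14>1); IV at R1 (14>3); V at R1 (14=14)).
II: no other strategy beats it everywhere (I at R4 (18>12); III at R1 (4>1); IV at R1 (4>3); V at R3 (12>-2)).
III is not dominated — it holds its own against I at R2 (18>15); II at R2 (18>5); IV at R2 (18>4); V at R2 (18>9).
Nothing dominates IV: I at R3 (23>17); II at R3 (23>12); III at R1 (3>1); V at R3 (23>-2).
Nothing dominates V: I at R1 (14=14); II at R1 (14>4); III at R1 (14>1); IV at R1 (14>3).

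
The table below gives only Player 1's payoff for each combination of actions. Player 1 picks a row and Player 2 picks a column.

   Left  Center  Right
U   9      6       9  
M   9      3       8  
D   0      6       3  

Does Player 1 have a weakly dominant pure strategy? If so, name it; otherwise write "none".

U

U vs M: Left: 9=9, Center: 6>3, Right: 9>8.
U vs D: Left: 9>0, Center: 6=6, Right: 9>3.
U is at least as good as every other strategy against every opponent action, so it is weakly dominant.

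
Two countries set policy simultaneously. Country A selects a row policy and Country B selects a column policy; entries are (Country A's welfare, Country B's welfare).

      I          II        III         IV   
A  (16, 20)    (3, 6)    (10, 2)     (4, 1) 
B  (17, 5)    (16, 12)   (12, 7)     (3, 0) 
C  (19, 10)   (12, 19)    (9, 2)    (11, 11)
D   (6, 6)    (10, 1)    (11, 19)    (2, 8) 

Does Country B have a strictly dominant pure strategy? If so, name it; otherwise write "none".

none

I fails to dominate II at B (5<12).
II fails to dominate I at A (6<20).
III fails to dominate I at A (2<20).
IV fails to dominate I at A (1<20).
No single strategy dominates all the others.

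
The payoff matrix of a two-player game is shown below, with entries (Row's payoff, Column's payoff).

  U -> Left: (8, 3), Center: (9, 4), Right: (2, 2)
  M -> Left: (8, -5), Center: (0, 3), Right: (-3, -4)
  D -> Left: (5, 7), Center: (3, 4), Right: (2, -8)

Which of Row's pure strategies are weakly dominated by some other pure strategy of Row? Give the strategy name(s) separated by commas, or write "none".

M, D

U: no other strategy beats it everywhere (M at Center (9>0); D at Left (8>5)).
M: dominated, since U does at least as well everywhere (Left: 8=8, Center: 9>0, Right: 2>-3).
D: dominated, since U does at least as well everywhere (Left: 8>5, Center: 9>3, Right: 2=2).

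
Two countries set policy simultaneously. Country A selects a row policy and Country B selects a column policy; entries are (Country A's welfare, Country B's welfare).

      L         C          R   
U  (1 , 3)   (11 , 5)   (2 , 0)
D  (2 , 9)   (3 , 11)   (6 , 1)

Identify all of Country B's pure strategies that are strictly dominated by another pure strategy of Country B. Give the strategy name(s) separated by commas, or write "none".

L, R

C strictly dominates L — U: 5>3, D: 11>9.
C is not dominated — it holds its own against L at U (5>3); R at U (5>0).
L strictly dominates R — U: 3>0, D: 9>1.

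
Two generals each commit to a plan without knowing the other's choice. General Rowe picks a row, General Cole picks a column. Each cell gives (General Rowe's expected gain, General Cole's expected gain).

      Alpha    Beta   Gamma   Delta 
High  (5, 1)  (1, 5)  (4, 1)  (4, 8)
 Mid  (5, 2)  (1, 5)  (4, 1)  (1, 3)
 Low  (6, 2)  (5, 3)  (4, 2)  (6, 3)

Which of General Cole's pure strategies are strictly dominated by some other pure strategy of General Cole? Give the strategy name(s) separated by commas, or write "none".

Alpha, Gamma

Alpha: dominated, since Beta does at least as well everywhere (High: 5>1, Mid: 5>2, Low: 3>2).
Beta: no other strategy beats it everywhere (Alpha at High (5>1); Gamma at High (5>1); Delta at Mid (5>3)).
Gamma: dominated, since Beta does at least as well everywhere (High: 5>1, Mid: 5>1, Low: 3>2).
Nothing dominates Delta: Alpha at High (8>1); Beta at High (8>5); Gamma at High (8>1).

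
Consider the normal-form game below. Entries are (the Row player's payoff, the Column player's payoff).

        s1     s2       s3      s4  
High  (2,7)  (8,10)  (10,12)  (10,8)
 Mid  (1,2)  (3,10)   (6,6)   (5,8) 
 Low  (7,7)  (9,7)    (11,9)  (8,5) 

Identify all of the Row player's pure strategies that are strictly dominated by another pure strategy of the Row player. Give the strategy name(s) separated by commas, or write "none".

High is not dominated — it holds its own against Mid at s1 (2>1); Low at s4 (10>8).
High strictly dominates Mid — s1: 2>1, s2: 8>3, s3: 10>6, s4: 10>5.
Nothing dominates Low: High at s1 (7>2); Mid at s1 (7>1).

Mid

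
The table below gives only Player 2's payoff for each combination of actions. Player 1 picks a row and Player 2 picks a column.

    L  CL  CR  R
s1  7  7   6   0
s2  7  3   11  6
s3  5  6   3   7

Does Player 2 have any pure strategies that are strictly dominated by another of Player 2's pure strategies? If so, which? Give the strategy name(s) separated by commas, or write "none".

none

L: no other strategy beats it everywhere (CL at s1 (7=7); CR at s1 (7>6); R at s1 (7>0)).
CL: no other strategy beats it everywhere (L at s1 (7=7); CR at s1 (7>6); R at s1 (7>0)).
CR: no other strategy beats it everywhere (L at s2 (11>7); CL at s2 (11>3); R at s1 (6>0)).
R is not dominated — it holds its own against L at s3 (7>5); CL at s2 (6>3); CR at s3 (7>3).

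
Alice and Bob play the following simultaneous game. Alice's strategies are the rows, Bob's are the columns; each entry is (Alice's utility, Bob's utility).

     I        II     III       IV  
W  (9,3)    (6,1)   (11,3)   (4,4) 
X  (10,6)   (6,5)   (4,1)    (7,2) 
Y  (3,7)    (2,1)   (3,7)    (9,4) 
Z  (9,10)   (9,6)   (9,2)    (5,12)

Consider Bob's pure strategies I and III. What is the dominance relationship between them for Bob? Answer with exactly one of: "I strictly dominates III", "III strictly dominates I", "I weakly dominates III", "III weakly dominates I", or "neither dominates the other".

I weakly dominates III

I's payoffs vs III's, by Alice's action — W: 3=3, X: 6>1, Y: 7=7, Z: 10>2.
I is at least as good everywhere and strictly better somewhere (tied only at W, Y), so I weakly but not strictly dominates III.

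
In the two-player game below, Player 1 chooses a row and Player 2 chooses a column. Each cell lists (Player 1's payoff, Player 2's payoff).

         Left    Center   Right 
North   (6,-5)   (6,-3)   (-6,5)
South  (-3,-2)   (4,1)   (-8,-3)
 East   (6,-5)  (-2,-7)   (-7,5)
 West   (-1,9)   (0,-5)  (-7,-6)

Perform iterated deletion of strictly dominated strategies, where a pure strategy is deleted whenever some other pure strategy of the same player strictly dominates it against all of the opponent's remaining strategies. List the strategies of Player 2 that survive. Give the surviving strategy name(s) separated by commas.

Right

For Player 1, North strictly dominates South on the remaining columns (Left: 6>-3, Center: 6>4, Right: -6>-8); eliminate South.
Player 1's strategy West is strictly dominated by North (Left: 6>-1, Center: 6>0, Right: -6>-7) and is removed.
For Player 2, Right strictly dominates Left on the remaining rows (North: 5>-5, East: 5>-5); eliminate Left.
Player 1's strategy East is strictly dominated by North (Center: 6>-2, Right: -6>-7) and is removed.
For Player 2, Right strictly dominates Center on the remaining rows (North: 5>-3); eliminate Center.
Among the remaining strategies, none is strictly dominated by another pure strategy of the same player, so the elimination stops.
Surviving strategies — Player 1: {North}; Player 2: {Right}.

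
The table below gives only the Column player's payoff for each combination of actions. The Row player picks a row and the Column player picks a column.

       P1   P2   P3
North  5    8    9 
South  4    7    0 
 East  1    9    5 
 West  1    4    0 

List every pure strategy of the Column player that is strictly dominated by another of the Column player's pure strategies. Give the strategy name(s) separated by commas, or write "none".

P1

P1 is strictly dominated by P2 (North: 8>5, South: 7>4, East: 9>1, West: 4>1).
Nothing dominates P2: P1 at North (8>5); P3 at South (7>0).
Nothing dominates P3: P1 at North (9>5); P2 at North (9>8).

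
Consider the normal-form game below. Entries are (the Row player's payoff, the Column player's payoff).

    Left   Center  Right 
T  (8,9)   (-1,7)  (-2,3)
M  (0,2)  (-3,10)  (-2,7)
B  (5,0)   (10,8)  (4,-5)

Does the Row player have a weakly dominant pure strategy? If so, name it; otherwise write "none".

none

T fails to dominate B at Center (-1<10).
M fails to dominate T at Left (0<8).
B fails to dominate T at Left (5<8).
No single strategy dominates all the others.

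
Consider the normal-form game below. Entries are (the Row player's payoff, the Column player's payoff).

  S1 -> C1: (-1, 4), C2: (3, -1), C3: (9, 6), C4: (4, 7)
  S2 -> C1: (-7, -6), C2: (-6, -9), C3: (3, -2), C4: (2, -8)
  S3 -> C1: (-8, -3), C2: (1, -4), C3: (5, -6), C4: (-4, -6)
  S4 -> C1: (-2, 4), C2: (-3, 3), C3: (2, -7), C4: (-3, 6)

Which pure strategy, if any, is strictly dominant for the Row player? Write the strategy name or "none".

S1 vs S2: C1: -1>-7, C2: 3>-6, C3: 9>3, C4: 4>2.
S1 vs S3: C1: -1>-8, C2: 3>1, C3: 9>5, C4: 4>-4.
S1 vs S4: C1: -1>-2, C2: 3>-3, C3: 9>2, C4: 4>-3.
S1 strictly beats every other strategy against every opponent action, so it is strictly dominant.

S1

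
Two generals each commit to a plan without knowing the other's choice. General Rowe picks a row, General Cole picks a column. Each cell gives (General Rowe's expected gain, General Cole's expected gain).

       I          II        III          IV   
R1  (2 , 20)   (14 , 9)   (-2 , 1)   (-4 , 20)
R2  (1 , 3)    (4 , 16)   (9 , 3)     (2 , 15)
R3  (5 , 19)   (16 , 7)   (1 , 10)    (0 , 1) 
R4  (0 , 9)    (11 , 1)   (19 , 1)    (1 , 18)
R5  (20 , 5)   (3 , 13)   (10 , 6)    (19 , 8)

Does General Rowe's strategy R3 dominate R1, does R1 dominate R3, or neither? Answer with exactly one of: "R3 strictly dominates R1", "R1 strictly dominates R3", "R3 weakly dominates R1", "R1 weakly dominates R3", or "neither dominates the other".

Compare R3 to R1 across every action of General Cole: I: 5>2, II: 16>14, III: 1>-2, IV: 0>-4.
Every comparison favours R3, so R3 strictly dominates R1.

R3 strictly dominates R1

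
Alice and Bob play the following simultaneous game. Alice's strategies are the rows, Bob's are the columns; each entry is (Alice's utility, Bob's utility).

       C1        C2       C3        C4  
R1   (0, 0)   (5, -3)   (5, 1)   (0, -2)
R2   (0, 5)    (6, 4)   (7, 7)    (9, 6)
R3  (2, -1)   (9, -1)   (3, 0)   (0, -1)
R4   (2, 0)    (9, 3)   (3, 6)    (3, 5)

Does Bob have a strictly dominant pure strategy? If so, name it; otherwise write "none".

C3 vs C1: R1: 1>0, R2: 7>5, R3: 0>-1, R4: 6>0.
C3 vs C2: R1: 1>-3, R2: 7>4, R3: 0>-1, R4: 6>3.
C3 vs C4: R1: 1>-2, R2: 7>6, R3: 0>-1, R4: 6>5.
C3 strictly beats every other strategy against every opponent action, so it is strictly dominant.

C3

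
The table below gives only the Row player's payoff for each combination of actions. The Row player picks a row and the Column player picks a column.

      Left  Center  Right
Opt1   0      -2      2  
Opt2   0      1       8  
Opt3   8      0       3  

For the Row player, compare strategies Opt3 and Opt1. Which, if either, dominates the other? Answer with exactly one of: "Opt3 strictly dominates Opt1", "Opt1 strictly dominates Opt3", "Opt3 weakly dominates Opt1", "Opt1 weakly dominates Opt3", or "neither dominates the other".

Opt3 strictly dominates Opt1

Opt3's payoffs vs Opt1's, by the Column player's action — Left: 8>0, Center: 0>-2, Right: 3>2.
Every comparison favours Opt3, so Opt3 strictly dominates Opt1.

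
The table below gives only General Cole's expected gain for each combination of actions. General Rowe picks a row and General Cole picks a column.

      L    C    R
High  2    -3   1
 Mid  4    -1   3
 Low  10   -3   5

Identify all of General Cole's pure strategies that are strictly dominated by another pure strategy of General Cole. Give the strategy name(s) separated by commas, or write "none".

L is not dominated — it holds its own against C at High (2>-3); R at High (2>1).
L strictly dominates C — High: 2>-3, Mid: 4>-1, Low: 10>-3.
L strictly dominates R — High: 2>1, Mid: 4>3, Low: 10>5.

C, R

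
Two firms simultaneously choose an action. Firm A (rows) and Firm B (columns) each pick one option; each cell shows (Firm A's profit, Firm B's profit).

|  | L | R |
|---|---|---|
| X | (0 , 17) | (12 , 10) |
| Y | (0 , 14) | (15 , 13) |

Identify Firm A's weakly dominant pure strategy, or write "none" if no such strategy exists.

Y vs X: L: 0=0, R: 15>12.
Y is at least as good as every other strategy against every opponent action, so it is weakly dominant.

Y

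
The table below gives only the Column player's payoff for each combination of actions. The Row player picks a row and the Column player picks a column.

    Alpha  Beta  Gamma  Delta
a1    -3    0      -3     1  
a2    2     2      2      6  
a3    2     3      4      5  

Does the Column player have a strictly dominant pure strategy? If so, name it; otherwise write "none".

Delta

Delta vs Alpha: a1: 1>-3, a2: 6>2, a3: 5>2.
Delta vs Beta: a1: 1>0, a2: 6>2, a3: 5>3.
Delta vs Gamma: a1: 1>-3, a2: 6>2, a3: 5>4.
Delta strictly beats every other strategy against every opponent action, so it is strictly dominant.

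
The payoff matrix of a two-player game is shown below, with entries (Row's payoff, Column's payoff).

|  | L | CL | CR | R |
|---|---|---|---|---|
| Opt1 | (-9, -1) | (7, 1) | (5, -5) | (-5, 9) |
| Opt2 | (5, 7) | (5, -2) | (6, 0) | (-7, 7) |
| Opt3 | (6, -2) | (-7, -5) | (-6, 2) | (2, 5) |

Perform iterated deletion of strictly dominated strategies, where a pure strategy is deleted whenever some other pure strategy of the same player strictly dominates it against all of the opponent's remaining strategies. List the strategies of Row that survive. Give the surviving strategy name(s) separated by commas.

Opt3

Column CL is eliminated: R beats it against every remaining row (Opt1: 9>1, Opt2: 7>-2, Opt3: 5>-5).
Column's strategy CR is strictly dominated by R (Opt1: 9>-5, Opt2: 7>0, Opt3: 5>2) and is removed.
Row's strategy Opt1 is strictly dominated by Opt3 (L: 6>-9, R: 2>-5) and is removed.
Row Opt2 is eliminated: Opt3 beats it against every remaining column (L: 6>5, R: 2>-7).
Column L is eliminated: R beats it against every remaining row (Opt3: 5>-2).
Among the remaining strategies, none is strictly dominated by another pure strategy of the same player, so the elimination stops.
Surviving strategies — Row: {Opt3}; Column: {R}.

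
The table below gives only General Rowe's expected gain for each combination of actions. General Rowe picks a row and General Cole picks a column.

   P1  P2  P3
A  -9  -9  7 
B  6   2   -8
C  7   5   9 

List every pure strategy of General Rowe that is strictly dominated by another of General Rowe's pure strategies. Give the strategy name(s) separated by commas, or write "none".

A, B

A is strictly dominated by C (P1: 7>-9, P2: 5>-9, P3: 9>7).
B: dominated, since C does at least as well everywhere (P1: 7>6, P2: 5>2, P3: 9>-8).
C: no other strategy beats it everywhere (A at P1 (7>-9); B at P1 (7>6)).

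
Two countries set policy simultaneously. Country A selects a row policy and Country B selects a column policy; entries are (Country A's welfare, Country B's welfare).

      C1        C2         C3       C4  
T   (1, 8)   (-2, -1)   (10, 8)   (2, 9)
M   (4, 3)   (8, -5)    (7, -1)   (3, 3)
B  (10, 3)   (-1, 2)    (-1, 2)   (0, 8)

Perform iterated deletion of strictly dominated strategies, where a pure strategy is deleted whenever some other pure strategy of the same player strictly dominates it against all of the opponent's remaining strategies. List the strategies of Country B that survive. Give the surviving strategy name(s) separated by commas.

Country B's strategy C2 is strictly dominated by C1 (T: 8>-1, M: 3>-5, B: 3>2) and is removed.
For Country B, C4 strictly dominates C3 on the remaining rows (T: 9>8, M: 3>-1, B: 8>2); eliminate C3.
Row T is eliminated: M beats it against every remaining column (C1: 4>1, C4: 3>2).
Among the remaining strategies, none is strictly dominated by another pure strategy of the same player, so the elimination stops.
Surviving strategies — Country A: {M, B}; Country B: {C1, C4}.

C1, C4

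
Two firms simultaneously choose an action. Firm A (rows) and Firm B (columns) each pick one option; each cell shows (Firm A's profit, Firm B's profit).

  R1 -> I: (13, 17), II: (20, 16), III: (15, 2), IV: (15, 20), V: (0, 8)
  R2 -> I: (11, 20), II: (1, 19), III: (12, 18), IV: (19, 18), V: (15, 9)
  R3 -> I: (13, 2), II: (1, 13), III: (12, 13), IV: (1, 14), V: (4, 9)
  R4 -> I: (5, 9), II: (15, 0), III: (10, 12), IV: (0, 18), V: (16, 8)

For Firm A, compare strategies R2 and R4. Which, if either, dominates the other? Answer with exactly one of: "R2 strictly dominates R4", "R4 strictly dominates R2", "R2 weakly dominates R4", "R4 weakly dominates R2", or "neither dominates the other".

R2's payoffs vs R4's, by Firm B's action — I: 11>5, II: 1<15, III: 12>10, IV: 19>0, V: 15<16.
R2 does better at I, III, IV but worse at II, V; neither strategy dominates the other.

neither dominates the other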